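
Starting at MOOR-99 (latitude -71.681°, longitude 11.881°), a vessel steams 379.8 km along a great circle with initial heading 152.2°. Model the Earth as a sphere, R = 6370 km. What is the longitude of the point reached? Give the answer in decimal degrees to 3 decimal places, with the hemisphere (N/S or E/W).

δ = d/R = 379.8/6370 = 0.059623 rad
φ₂ = arcsin(sin φ₁ cos δ + cos φ₁ sin δ cos θ)
   = arcsin(-0.94932·0.99822 + 0.31431·0.05959·-0.88458) = -74.62294°
λ₂ = λ₁ + atan2(sin θ sin δ cos φ₁, cos δ − sin φ₁ sin φ₂) = 17.89690°

17.897°E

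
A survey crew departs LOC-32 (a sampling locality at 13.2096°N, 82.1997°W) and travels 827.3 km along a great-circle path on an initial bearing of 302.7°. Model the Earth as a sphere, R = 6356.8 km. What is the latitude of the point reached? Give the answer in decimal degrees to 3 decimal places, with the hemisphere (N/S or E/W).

17.148°N

δ = d/R = 827.3/6356.8 = 0.130144 rad
φ₂ = arcsin(sin φ₁ cos δ + cos φ₁ sin δ cos θ)
   = arcsin(0.22851·0.99154 + 0.97354·0.12978·0.54024) = 17.14777°
λ₂ = λ₁ + atan2(sin θ sin δ cos φ₁, cos δ − sin φ₁ sin φ₂) = -88.76233°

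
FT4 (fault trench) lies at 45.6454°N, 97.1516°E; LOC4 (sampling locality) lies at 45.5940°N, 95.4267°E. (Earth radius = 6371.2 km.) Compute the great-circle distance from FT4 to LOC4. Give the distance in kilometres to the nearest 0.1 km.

Δφ = -0.0514°,  Δλ = -1.7249°
a = sin²(Δφ/2) + cos φ₁ cos φ₂ sin²(Δλ/2) = 0.000111
c = 2·arcsin(√a) = 0.021075 rad = 1.2075°
d = R·c = 6371.2 × 0.021075 = 134.3 km

134.3 km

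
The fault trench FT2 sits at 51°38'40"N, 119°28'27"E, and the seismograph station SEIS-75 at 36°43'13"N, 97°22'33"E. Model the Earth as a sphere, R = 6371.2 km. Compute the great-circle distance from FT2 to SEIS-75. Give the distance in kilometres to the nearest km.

FT2: φ = +51.64444°, λ = +119.47417°
SEIS-75: φ = +36.72028°, λ = +97.37583°
Δφ = -14.9242°,  Δλ = -22.0983°
a = sin²(Δφ/2) + cos φ₁ cos φ₂ sin²(Δλ/2) = 0.035136
c = 2·arcsin(√a) = 0.377122 rad = 21.6075°
d = R·c = 6371.2 × 0.377122 = 2402.7 km

2403 km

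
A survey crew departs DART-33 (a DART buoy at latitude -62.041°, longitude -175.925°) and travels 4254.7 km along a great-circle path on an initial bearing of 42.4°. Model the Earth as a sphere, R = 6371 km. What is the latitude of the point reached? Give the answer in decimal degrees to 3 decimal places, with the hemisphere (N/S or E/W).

28.628°S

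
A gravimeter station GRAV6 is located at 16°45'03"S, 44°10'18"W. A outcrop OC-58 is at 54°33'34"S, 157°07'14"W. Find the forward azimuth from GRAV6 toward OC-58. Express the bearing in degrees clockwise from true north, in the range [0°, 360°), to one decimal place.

GRAV6: φ = -16.75083°, λ = -44.17167°
OC-58: φ = -54.55944°, λ = -157.12056°
Δλ = -112.9489°
y = sin Δλ · cos φ₂ = -0.533964
x = cos φ₁ sin φ₂ − sin φ₁ cos φ₂ cos Δλ = -0.845309
θ = atan2(y, x) = -147.7203° → 212.2797° (mod 360°)

212.3°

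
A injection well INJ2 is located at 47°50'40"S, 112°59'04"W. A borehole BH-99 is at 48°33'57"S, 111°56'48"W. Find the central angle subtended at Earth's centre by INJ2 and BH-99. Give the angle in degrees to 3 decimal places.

INJ2: φ = -47.84444°, λ = -112.98444°
BH-99: φ = -48.56583°, λ = -111.94667°
Δφ = -0.7214°,  Δλ = 1.0378°
a = sin²(Δφ/2) + cos φ₁ cos φ₂ sin²(Δλ/2) = 0.000076
c = 2·arcsin(√a) = 0.017442 rad = 0.9994°

0.999°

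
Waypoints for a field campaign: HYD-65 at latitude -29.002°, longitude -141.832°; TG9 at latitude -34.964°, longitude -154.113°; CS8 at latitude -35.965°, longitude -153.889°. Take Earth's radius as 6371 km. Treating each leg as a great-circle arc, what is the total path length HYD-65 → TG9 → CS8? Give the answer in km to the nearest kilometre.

HYD-65→TG9: c = 0.209240 rad, d = 1333.07 km
TG9→CS8: c = 0.017759 rad, d = 113.14 km
Total = 1333.07 + 113.14 = 1446.21 km

1446 km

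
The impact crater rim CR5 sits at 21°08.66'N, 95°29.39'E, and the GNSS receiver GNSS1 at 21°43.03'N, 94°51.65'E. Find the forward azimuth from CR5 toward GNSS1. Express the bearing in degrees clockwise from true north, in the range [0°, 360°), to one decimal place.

314.5°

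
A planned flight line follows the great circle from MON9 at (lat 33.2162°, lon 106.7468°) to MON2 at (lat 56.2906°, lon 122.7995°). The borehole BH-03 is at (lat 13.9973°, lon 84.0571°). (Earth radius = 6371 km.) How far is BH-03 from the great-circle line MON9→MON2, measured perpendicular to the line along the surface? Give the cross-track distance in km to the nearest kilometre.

δ₁₃ = central angle MON9→BH-03 = 0.491887 rad  (haversine)
θ₁₃ = bearing MON9→BH-03 = 232.419°,  θ₁₂ = bearing MON9→MON2 = 20.810°
dₓₜ = R·arcsin(sin δ₁₃ · sin(θ₁₃ − θ₁₂)) = 6371·arcsin(0.47229·sin(211.609°)) = -1593.615 km
|dₓₜ| = 1593.615 km

1594 km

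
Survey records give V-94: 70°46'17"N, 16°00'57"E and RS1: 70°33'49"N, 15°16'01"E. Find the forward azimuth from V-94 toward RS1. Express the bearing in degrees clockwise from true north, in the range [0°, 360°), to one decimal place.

230.4°

V-94: φ = +70.77139°, λ = +16.01583°
RS1: φ = +70.56361°, λ = +15.26694°
Δλ = -0.7489°
y = sin Δλ · cos φ₂ = -0.004349
x = cos φ₁ sin φ₂ − sin φ₁ cos φ₂ cos Δλ = -0.003600
θ = atan2(y, x) = -129.6121° → 230.3879° (mod 360°)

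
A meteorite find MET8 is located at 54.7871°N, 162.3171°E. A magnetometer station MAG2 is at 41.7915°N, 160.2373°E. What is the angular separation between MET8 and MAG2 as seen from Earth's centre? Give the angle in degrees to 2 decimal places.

13.07°

Δφ = -12.9956°,  Δλ = -2.0798°
a = sin²(Δφ/2) + cos φ₁ cos φ₂ sin²(Δλ/2) = 0.012948
c = 2·arcsin(√a) = 0.228072 rad = 13.0676°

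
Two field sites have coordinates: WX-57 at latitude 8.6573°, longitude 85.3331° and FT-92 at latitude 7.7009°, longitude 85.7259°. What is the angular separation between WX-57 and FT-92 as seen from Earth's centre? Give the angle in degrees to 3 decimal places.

Δφ = -0.9564°,  Δλ = 0.3928°
a = sin²(Δφ/2) + cos φ₁ cos φ₂ sin²(Δλ/2) = 0.000081
c = 2·arcsin(√a) = 0.018019 rad = 1.0324°

1.032°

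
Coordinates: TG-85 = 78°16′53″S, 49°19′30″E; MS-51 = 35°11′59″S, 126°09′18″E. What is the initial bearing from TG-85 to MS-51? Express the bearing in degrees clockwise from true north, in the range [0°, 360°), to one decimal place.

85.3°

TG-85: φ = -78.28139°, λ = +49.32500°
MS-51: φ = -35.19972°, λ = +126.15500°
Δλ = 76.8300°
y = sin Δλ · cos φ₂ = 0.795655
x = cos φ₁ sin φ₂ − sin φ₁ cos φ₂ cos Δλ = 0.065224
θ = atan2(y, x) = 85.3137° → 85.3137° (mod 360°)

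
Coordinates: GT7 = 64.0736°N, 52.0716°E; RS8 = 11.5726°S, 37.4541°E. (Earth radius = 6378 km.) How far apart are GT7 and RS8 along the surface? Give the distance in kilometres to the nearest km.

Δφ = -75.6462°,  Δλ = -14.6175°
a = sin²(Δφ/2) + cos φ₁ cos φ₂ sin²(Δλ/2) = 0.382978
c = 2·arcsin(√a) = 1.334560 rad = 76.4647°
d = R·c = 6378 × 1.334560 = 8511.8 km

8512 km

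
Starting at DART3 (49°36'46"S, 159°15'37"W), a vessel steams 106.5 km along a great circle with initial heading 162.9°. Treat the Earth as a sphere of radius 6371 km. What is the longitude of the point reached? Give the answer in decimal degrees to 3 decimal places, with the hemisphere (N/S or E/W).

158.817°W

DART3: φ = -49.61278°, λ = -159.26028°
δ = d/R = 106.5/6371 = 0.016716 rad
φ₂ = arcsin(sin φ₁ cos δ + cos φ₁ sin δ cos θ)
   = arcsin(-0.76168·0.99986 + 0.64795·0.01672·-0.95579) = -50.52738°
λ₂ = λ₁ + atan2(sin θ sin δ cos φ₁, cos δ − sin φ₁ sin φ₂) = -158.81728°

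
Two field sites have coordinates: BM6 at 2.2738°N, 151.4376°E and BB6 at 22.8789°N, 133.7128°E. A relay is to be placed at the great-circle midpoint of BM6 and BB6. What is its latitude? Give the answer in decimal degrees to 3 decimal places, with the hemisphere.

Bx = cos φ₂ cos Δλ = 0.877593,  By = cos φ₂ sin Δλ = -0.280494
φₘ = atan2(sin φ₁ + sin φ₂, √((cos φ₁ + Bx)² + By²)) = 12.72315°
λₘ = λ₁ + atan2(By, cos φ₁ + Bx) = 142.93749°

12.723°N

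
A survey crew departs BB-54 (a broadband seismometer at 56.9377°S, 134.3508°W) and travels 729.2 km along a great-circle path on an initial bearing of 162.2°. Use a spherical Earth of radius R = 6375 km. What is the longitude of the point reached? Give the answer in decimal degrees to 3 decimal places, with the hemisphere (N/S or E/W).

129.926°W

δ = d/R = 729.2/6375 = 0.114384 rad
φ₂ = arcsin(sin φ₁ cos δ + cos φ₁ sin δ cos θ)
   = arcsin(-0.83808·0.99347 + 0.54555·0.11414·-0.95213) = -63.11133°
λ₂ = λ₁ + atan2(sin θ sin δ cos φ₁, cos δ − sin φ₁ sin φ₂) = -129.92618°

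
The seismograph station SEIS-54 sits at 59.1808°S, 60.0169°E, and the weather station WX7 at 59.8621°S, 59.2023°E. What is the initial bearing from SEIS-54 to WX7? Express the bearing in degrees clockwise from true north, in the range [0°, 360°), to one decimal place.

Δλ = -0.8146°
y = sin Δλ · cos φ₂ = -0.007138
x = cos φ₁ sin φ₂ − sin φ₁ cos φ₂ cos Δλ = -0.011934
θ = atan2(y, x) = -149.1155° → 210.8845° (mod 360°)

210.9°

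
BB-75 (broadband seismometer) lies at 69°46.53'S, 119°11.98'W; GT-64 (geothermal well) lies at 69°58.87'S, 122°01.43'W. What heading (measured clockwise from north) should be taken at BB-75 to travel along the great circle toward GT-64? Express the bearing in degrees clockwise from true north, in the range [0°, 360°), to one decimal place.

BB-75: φ = -69.77550°, λ = -119.19967°
GT-64: φ = -69.98117°, λ = -122.02383°
Δλ = -2.8242°
y = sin Δλ · cos φ₂ = -0.016867
x = cos φ₁ sin φ₂ − sin φ₁ cos φ₂ cos Δλ = -0.003980
θ = atan2(y, x) = -103.2760° → 256.7240° (mod 360°)

256.7°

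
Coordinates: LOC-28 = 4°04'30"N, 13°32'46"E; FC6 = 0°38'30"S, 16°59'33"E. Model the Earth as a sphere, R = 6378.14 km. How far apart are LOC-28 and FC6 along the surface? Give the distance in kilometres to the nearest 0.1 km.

650.1 km

LOC-28: φ = +4.07500°, λ = +13.54611°
FC6: φ = -0.64167°, λ = +16.99250°
Δφ = -4.7167°,  Δλ = 3.4464°
a = sin²(Δφ/2) + cos φ₁ cos φ₂ sin²(Δλ/2) = 0.002595
c = 2·arcsin(√a) = 0.101930 rad = 5.8401°
d = R·c = 6378.14 × 0.101930 = 650.1 km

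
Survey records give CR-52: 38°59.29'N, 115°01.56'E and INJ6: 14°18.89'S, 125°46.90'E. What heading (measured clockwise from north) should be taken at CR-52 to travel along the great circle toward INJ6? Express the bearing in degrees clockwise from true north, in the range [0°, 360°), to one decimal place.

167.1°

CR-52: φ = +38.98817°, λ = +115.02600°
INJ6: φ = -14.31483°, λ = +125.78167°
Δλ = 10.7557°
y = sin Δλ · cos φ₂ = 0.180827
x = cos φ₁ sin φ₂ − sin φ₁ cos φ₂ cos Δλ = -0.791097
θ = atan2(y, x) = 167.1247° → 167.1247° (mod 360°)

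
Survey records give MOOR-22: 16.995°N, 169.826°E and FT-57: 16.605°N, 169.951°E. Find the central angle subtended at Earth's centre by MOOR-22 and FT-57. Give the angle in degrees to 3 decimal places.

0.408°

Δφ = -0.3900°,  Δλ = 0.1250°
a = sin²(Δφ/2) + cos φ₁ cos φ₂ sin²(Δλ/2) = 0.000013
c = 2·arcsin(√a) = 0.007120 rad = 0.4079°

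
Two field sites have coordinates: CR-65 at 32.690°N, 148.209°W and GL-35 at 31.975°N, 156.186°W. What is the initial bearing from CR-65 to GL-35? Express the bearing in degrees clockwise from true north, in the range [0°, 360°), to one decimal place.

Δλ = -7.9770°
y = sin Δλ · cos φ₂ = -0.117720
x = cos φ₁ sin φ₂ − sin φ₁ cos φ₂ cos Δλ = -0.008046
θ = atan2(y, x) = -93.9098° → 266.0902° (mod 360°)

266.1°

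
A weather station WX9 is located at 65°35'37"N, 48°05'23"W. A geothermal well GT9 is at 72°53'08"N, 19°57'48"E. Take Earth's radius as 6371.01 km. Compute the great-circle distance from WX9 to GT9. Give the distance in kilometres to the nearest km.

2634 km

WX9: φ = +65.59361°, λ = -48.08972°
GT9: φ = +72.88556°, λ = +19.96333°
Δφ = 7.2919°,  Δλ = 68.0531°
a = sin²(Δφ/2) + cos φ₁ cos φ₂ sin²(Δλ/2) = 0.042120
c = 2·arcsin(√a) = 0.413399 rad = 23.6860°
d = R·c = 6371.01 × 0.413399 = 2633.8 km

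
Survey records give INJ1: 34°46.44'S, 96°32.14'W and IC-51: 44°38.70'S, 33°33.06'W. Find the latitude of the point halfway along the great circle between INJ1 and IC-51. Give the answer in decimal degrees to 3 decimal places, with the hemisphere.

INJ1: φ = -34.77400°, λ = -96.53567°
IC-51: φ = -44.64500°, λ = -33.55100°
Bx = cos φ₂ cos Δλ = 0.323172,  By = cos φ₂ sin Δλ = 0.633842
φₘ = atan2(sin φ₁ + sin φ₂, √((cos φ₁ + Bx)² + By²)) = -44.21628°
λₘ = λ₁ + atan2(By, cos φ₁ + Bx) = -67.55901°

44.216°S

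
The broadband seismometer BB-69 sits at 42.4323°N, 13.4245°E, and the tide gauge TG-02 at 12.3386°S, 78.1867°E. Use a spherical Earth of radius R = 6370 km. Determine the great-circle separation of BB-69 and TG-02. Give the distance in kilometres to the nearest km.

Δφ = -54.7709°,  Δλ = 64.7622°
a = sin²(Δφ/2) + cos φ₁ cos φ₂ sin²(Δλ/2) = 0.418375
c = 2·arcsin(√a) = 1.406813 rad = 80.6045°
d = R·c = 6370 × 1.406813 = 8961.4 km

8961 km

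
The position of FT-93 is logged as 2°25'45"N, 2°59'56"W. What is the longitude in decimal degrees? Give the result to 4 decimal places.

2° + 59′/60 + 56″/3600 = 2 + 0.98333 + 0.01556 = 2.9989°

2.9989°W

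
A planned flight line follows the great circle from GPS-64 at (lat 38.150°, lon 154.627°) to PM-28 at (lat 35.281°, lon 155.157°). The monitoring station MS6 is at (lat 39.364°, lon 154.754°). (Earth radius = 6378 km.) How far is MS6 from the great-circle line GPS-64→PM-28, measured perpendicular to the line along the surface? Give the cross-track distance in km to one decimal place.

31.0 km

δ₁₃ = central angle GPS-64→MS6 = 0.021259 rad  (haversine)
θ₁₃ = bearing GPS-64→MS6 = 4.624°,  θ₁₂ = bearing GPS-64→PM-28 = 171.417°
dₓₜ = R·arcsin(sin δ₁₃ · sin(θ₁₃ − θ₁₂)) = 6378·arcsin(0.02126·sin(-166.793°)) = -30.975 km
|dₓₜ| = 30.975 km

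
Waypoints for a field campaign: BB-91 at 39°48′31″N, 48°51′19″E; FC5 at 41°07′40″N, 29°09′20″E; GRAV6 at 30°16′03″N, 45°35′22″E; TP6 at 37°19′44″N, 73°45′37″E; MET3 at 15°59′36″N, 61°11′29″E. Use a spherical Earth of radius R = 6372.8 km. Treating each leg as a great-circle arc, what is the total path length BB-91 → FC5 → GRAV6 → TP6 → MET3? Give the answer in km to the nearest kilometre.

8962 km

BB-91: φ = +39.80861°, λ = +48.85528°
FC5: φ = +41.12778°, λ = +29.15556°
GRAV6: φ = +30.26750°, λ = +45.58944°
TP6: φ = +37.32889°, λ = +73.76028°
MET3: φ = +15.99333°, λ = +61.19139°
BB-91→FC5: c = 0.262019 rad, d = 1669.80 km
FC5→GRAV6: c = 0.299406 rad, d = 1908.05 km
GRAV6→TP6: c = 0.424942 rad, d = 2708.07 km
TP6→MET3: c = 0.419857 rad, d = 2675.67 km
Total = 1669.80 + 1908.05 + 2708.07 + 2675.67 = 8961.59 km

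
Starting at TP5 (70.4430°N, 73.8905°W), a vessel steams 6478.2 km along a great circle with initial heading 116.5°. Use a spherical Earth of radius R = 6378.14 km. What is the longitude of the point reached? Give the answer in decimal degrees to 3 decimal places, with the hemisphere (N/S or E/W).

18.951°W

δ = d/R = 6478.2/6378.14 = 1.015688 rad
φ₂ = arcsin(sin φ₁ cos δ + cos φ₁ sin δ cos θ)
   = arcsin(0.94231·0.52704 + 0.33474·0.84984·-0.44620) = 21.69685°
λ₂ = λ₁ + atan2(sin θ sin δ cos φ₁, cos δ − sin φ₁ sin φ₂) = -18.95104°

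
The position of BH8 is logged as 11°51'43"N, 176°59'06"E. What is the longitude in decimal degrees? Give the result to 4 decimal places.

176° + 59′/60 + 6″/3600 = 176 + 0.98333 + 0.00167 = 176.9850°

176.9850°E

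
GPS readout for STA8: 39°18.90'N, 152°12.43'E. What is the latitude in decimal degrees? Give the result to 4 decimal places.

39.3150°N

39° + 18.90′/60 = 39 + 0.31500 = 39.3150°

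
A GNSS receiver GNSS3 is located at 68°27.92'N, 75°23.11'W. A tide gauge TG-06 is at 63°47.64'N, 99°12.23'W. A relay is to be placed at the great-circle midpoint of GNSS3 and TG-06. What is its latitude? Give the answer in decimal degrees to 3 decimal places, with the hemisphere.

66.584°N

GNSS3: φ = +68.46533°, λ = -75.38517°
TG-06: φ = +63.79400°, λ = -99.20383°
Bx = cos φ₂ cos Δλ = 0.403988,  By = cos φ₂ sin Δλ = -0.178337
φₘ = atan2(sin φ₁ + sin φ₂, √((cos φ₁ + Bx)² + By²)) = 66.58370°
λₘ = λ₁ + atan2(By, cos φ₁ + Bx) = -88.40815°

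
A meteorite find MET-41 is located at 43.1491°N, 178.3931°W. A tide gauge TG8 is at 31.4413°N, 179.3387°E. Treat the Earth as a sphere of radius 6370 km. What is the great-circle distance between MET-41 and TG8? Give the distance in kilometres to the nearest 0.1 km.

Δφ = -11.7078°,  Δλ = -2.2682°
a = sin²(Δφ/2) + cos φ₁ cos φ₂ sin²(Δλ/2) = 0.010646
c = 2·arcsin(√a) = 0.206729 rad = 11.8447°
d = R·c = 6370 × 0.206729 = 1316.9 km

1316.9 km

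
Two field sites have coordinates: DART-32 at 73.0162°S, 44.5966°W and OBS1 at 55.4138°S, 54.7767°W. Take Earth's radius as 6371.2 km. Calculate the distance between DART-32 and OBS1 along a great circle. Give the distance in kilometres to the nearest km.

2012 km

Δφ = 17.6024°,  Δλ = -10.1801°
a = sin²(Δφ/2) + cos φ₁ cos φ₂ sin²(Δλ/2) = 0.024716
c = 2·arcsin(√a) = 0.315737 rad = 18.0904°
d = R·c = 6371.2 × 0.315737 = 2011.6 km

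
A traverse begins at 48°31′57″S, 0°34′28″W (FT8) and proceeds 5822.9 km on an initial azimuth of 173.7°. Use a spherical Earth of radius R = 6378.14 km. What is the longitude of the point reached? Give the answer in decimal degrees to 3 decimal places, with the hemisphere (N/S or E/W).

FT8: φ = -48.53250°, λ = -0.57444°
δ = d/R = 5822.9/6378.14 = 0.912946 rad
φ₂ = arcsin(sin φ₁ cos δ + cos φ₁ sin δ cos θ)
   = arcsin(-0.74933·0.61142 + 0.66220·0.79131·-0.99396) = -78.23445°
λ₂ = λ₁ + atan2(sin θ sin δ cos φ₁, cos δ − sin φ₁ sin φ₂) = 154.22117°

154.221°E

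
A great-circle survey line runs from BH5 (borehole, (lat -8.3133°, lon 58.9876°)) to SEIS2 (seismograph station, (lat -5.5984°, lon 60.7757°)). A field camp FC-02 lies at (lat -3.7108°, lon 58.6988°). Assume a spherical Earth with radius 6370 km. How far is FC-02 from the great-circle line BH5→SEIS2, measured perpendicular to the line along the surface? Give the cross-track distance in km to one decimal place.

307.4 km

δ₁₃ = central angle BH5→FC-02 = 0.080485 rad  (haversine)
θ₁₃ = bearing BH5→FC-02 = 356.413°,  θ₁₂ = bearing BH5→SEIS2 = 33.289°
dₓₜ = R·arcsin(sin δ₁₃ · sin(θ₁₃ − θ₁₂)) = 6370·arcsin(0.08040·sin(323.124°)) = -307.441 km
|dₓₜ| = 307.441 km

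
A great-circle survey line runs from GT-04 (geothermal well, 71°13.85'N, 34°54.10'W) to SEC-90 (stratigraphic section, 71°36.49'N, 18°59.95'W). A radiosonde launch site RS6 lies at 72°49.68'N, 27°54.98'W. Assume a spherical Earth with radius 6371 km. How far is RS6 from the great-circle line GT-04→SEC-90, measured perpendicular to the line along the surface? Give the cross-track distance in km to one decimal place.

GT-04: φ = +71.23083°, λ = -34.90167°
SEC-90: φ = +71.60817°, λ = -18.99917°
RS6: φ = +72.82800°, λ = -27.91633°
δ₁₃ = central angle GT-04→RS6 = 0.046772 rad  (haversine)
θ₁₃ = bearing GT-04→RS6 = 50.170°,  θ₁₂ = bearing GT-04→SEC-90 = 78.227°
dₓₜ = R·arcsin(sin δ₁₃ · sin(θ₁₃ − θ₁₂)) = 6371·arcsin(0.04676·sin(-28.056°)) = -140.116 km
|dₓₜ| = 140.116 km

140.1 km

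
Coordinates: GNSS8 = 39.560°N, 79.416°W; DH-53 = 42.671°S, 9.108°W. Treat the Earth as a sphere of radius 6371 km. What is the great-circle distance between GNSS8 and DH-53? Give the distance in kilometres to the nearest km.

11556 km

Δφ = -82.2310°,  Δλ = 70.3080°
a = sin²(Δφ/2) + cos φ₁ cos φ₂ sin²(Δλ/2) = 0.620332
c = 2·arcsin(√a) = 1.813847 rad = 103.9258°
d = R·c = 6371 × 1.813847 = 11556.0 km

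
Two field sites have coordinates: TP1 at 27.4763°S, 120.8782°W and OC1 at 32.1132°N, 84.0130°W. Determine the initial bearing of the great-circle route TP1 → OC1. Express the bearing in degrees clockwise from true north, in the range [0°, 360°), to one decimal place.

32.9°

Δλ = 36.8652°
y = sin Δλ · cos φ₂ = 0.508144
x = cos φ₁ sin φ₂ − sin φ₁ cos φ₂ cos Δλ = 0.784282
θ = atan2(y, x) = 32.9396° → 32.9396° (mod 360°)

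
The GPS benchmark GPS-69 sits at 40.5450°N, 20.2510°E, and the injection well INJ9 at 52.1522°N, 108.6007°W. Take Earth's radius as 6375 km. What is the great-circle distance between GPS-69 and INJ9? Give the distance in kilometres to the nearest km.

Δφ = 11.6072°,  Δλ = -128.8517°
a = sin²(Δφ/2) + cos φ₁ cos φ₂ sin²(Δλ/2) = 0.389588
c = 2·arcsin(√a) = 1.348137 rad = 77.2425°
d = R·c = 6375 × 1.348137 = 8594.4 km

8594 km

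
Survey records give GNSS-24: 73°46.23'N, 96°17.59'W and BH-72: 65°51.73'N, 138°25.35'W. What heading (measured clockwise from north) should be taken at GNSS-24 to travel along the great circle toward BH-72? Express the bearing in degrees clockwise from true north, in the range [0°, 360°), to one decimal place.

262.5°

GNSS-24: φ = +73.77050°, λ = -96.29317°
BH-72: φ = +65.86217°, λ = -138.42250°
Δλ = -42.1293°
y = sin Δλ · cos φ₂ = -0.274315
x = cos φ₁ sin φ₂ − sin φ₁ cos φ₂ cos Δλ = -0.036144
θ = atan2(y, x) = -97.5061° → 262.4939° (mod 360°)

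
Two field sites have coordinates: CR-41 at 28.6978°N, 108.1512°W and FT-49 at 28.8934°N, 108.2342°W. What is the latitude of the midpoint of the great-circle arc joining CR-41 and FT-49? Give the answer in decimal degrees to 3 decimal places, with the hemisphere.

28.796°N

Bx = cos φ₂ cos Δλ = 0.875519,  By = cos φ₂ sin Δλ = -0.001268
φₘ = atan2(sin φ₁ + sin φ₂, √((cos φ₁ + Bx)² + By²)) = 28.79561°
λₘ = λ₁ + atan2(By, cos φ₁ + Bx) = -108.19266°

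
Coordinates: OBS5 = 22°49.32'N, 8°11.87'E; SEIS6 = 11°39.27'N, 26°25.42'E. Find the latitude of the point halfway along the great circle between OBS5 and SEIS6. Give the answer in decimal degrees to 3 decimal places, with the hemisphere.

OBS5: φ = +22.82200°, λ = +8.19783°
SEIS6: φ = +11.65450°, λ = +26.42367°
Bx = cos φ₂ cos Δλ = 0.930249,  By = cos φ₂ sin Δλ = 0.306315
φₘ = atan2(sin φ₁ + sin φ₂, √((cos φ₁ + Bx)² + By²)) = 17.44512°
λₘ = λ₁ + atan2(By, cos φ₁ + Bx) = 17.58954°

17.445°N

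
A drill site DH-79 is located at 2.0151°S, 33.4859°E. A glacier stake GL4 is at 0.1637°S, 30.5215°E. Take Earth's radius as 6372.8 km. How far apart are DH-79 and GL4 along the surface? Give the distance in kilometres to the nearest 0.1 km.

388.7 km

Δφ = 1.8514°,  Δλ = -2.9644°
a = sin²(Δφ/2) + cos φ₁ cos φ₂ sin²(Δλ/2) = 0.000930
c = 2·arcsin(√a) = 0.060990 rad = 3.4945°
d = R·c = 6372.8 × 0.060990 = 388.7 km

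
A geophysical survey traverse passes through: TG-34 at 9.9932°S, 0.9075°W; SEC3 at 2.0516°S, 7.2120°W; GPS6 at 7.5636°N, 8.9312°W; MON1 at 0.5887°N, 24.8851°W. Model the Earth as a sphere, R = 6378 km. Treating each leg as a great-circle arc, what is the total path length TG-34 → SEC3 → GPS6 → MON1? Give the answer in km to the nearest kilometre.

TG-34→SEC3: c = 0.176540 rad, d = 1125.97 km
SEC3→GPS6: c = 0.170466 rad, d = 1087.23 km
GPS6→MON1: c = 0.303087 rad, d = 1933.09 km
Total = 1125.97 + 1087.23 + 1933.09 = 4146.29 km

4146 km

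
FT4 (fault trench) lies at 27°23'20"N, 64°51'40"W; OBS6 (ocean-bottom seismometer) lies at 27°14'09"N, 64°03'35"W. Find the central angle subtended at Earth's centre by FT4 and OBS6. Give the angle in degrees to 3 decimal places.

FT4: φ = +27.38889°, λ = -64.86111°
OBS6: φ = +27.23583°, λ = -64.05972°
Δφ = -0.1531°,  Δλ = 0.8014°
a = sin²(Δφ/2) + cos φ₁ cos φ₂ sin²(Δλ/2) = 0.000040
c = 2·arcsin(√a) = 0.012711 rad = 0.7283°

0.728°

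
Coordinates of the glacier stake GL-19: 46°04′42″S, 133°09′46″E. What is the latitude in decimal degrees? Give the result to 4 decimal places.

46° + 4′/60 + 42″/3600 = 46 + 0.06667 + 0.01167 = 46.0783°

46.0783°S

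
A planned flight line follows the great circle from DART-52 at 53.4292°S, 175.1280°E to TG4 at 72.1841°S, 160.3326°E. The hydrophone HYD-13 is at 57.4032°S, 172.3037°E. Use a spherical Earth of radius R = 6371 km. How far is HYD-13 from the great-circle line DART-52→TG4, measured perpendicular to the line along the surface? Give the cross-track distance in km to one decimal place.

δ₁₃ = central angle DART-52→HYD-13 = 0.074774 rad  (haversine)
θ₁₃ = bearing DART-52→HYD-13 = 200.814°,  θ₁₂ = bearing DART-52→TG4 = 193.333°
dₓₜ = R·arcsin(sin δ₁₃ · sin(θ₁₃ − θ₁₂)) = 6371·arcsin(0.07470·sin(7.480°)) = 61.962 km
|dₓₜ| = 61.962 km

62.0 km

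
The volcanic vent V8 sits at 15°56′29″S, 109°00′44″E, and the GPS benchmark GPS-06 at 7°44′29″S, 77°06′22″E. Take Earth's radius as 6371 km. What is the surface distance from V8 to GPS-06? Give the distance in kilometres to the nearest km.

3585 km

V8: φ = -15.94139°, λ = +109.01222°
GPS-06: φ = -7.74139°, λ = +77.10611°
Δφ = 8.2000°,  Δλ = -31.9061°
a = sin²(Δφ/2) + cos φ₁ cos φ₂ sin²(Δλ/2) = 0.077087
c = 2·arcsin(√a) = 0.562685 rad = 32.2395°
d = R·c = 6371 × 0.562685 = 3584.9 km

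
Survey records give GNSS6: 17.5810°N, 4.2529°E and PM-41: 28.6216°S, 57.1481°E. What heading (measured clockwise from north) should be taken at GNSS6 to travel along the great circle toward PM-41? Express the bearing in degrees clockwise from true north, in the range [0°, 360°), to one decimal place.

Δλ = 52.8952°
y = sin Δλ · cos φ₂ = 0.700077
x = cos φ₁ sin φ₂ − sin φ₁ cos φ₂ cos Δλ = -0.616603
θ = atan2(y, x) = 131.3724° → 131.3724° (mod 360°)

131.4°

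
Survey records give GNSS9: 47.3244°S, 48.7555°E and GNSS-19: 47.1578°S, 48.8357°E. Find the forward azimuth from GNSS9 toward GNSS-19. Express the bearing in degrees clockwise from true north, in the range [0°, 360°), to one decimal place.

Δλ = 0.0802°
y = sin Δλ · cos φ₂ = 0.000952
x = cos φ₁ sin φ₂ − sin φ₁ cos φ₂ cos Δλ = 0.002907
θ = atan2(y, x) = 18.1281° → 18.1281° (mod 360°)

18.1°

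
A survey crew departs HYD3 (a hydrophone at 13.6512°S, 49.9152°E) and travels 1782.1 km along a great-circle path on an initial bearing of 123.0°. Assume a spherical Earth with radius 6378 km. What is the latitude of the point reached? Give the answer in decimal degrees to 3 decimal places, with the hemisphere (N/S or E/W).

δ = d/R = 1782.1/6378 = 0.279414 rad
φ₂ = arcsin(sin φ₁ cos δ + cos φ₁ sin δ cos θ)
   = arcsin(-0.23601·0.96122 + 0.97175·0.27579·-0.54464) = -21.88972°
λ₂ = λ₁ + atan2(sin θ sin δ cos φ₁, cos δ − sin φ₁ sin φ₂) = 64.34953°

21.890°S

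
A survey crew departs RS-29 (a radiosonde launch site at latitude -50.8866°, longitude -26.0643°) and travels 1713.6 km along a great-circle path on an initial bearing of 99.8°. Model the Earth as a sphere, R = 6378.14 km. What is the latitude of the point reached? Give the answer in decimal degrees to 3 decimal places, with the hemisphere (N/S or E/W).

δ = d/R = 1713.6/6378.14 = 0.268668 rad
φ₂ = arcsin(sin φ₁ cos δ + cos φ₁ sin δ cos θ)
   = arcsin(-0.77590·0.96413 + 0.63086·0.26545·-0.17021) = -50.94732°
λ₂ = λ₁ + atan2(sin θ sin δ cos φ₁, cos δ − sin φ₁ sin φ₂) = -1.53406°

50.947°S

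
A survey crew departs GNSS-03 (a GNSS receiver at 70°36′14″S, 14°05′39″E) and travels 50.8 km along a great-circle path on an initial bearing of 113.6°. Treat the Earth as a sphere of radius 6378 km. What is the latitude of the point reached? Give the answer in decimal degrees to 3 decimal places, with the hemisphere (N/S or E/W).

70.782°S

GNSS-03: φ = -70.60389°, λ = +14.09417°
δ = d/R = 50.8/6378 = 0.007965 rad
φ₂ = arcsin(sin φ₁ cos δ + cos φ₁ sin δ cos θ)
   = arcsin(-0.94325·0.99997 + 0.33210·0.00796·-0.40035) = -70.78221°
λ₂ = λ₁ + atan2(sin θ sin δ cos φ₁, cos δ − sin φ₁ sin φ₂) = 15.36472°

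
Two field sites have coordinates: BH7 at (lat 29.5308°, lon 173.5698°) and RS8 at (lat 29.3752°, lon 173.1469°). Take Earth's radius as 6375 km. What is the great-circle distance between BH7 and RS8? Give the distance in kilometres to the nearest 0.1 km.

Δφ = -0.1556°,  Δλ = -0.4229°
a = sin²(Δφ/2) + cos φ₁ cos φ₂ sin²(Δλ/2) = 0.000012
c = 2·arcsin(√a) = 0.006977 rad = 0.3998°
d = R·c = 6375 × 0.006977 = 44.5 km

44.5 km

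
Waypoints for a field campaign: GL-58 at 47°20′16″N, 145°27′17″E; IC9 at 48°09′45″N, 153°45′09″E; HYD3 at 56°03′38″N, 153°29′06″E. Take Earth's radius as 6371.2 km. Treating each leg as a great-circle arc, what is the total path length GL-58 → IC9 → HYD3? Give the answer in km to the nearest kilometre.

GL-58: φ = +47.33778°, λ = +145.45472°
IC9: φ = +48.16250°, λ = +153.75250°
HYD3: φ = +56.06056°, λ = +153.48500°
GL-58→IC9: c = 0.098382 rad, d = 626.81 km
IC9→HYD3: c = 0.137877 rad, d = 878.44 km
Total = 626.81 + 878.44 = 1505.25 km

1505 km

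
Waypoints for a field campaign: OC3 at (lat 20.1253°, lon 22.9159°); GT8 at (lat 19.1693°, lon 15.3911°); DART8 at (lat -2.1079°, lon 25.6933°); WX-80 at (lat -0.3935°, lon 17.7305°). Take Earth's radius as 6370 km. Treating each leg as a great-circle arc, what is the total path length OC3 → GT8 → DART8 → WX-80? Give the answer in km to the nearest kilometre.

4320 km

OC3→GT8: c = 0.124795 rad, d = 794.94 km
GT8→DART8: c = 0.411259 rad, d = 2619.72 km
DART8→WX-80: c = 0.142124 rad, d = 905.33 km
Total = 794.94 + 2619.72 + 905.33 = 4320.00 km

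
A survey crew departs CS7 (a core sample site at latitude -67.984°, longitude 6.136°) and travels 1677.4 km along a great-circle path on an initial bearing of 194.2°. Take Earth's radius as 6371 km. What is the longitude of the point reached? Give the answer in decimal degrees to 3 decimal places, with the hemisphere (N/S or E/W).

20.365°W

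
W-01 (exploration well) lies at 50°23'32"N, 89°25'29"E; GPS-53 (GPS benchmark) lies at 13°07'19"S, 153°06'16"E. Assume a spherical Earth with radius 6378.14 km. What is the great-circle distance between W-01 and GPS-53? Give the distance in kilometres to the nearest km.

9377 km

W-01: φ = +50.39222°, λ = +89.42472°
GPS-53: φ = -13.12194°, λ = +153.10444°
Δφ = -63.5142°,  Δλ = 63.6797°
a = sin²(Δφ/2) + cos φ₁ cos φ₂ sin²(Δλ/2) = 0.449807
c = 2·arcsin(√a) = 1.470241 rad = 84.2386°
d = R·c = 6378.14 × 1.470241 = 9377.4 km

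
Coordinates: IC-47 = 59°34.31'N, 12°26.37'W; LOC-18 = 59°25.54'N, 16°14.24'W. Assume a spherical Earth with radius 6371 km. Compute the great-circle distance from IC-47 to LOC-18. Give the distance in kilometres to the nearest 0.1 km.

214.9 km

IC-47: φ = +59.57183°, λ = -12.43950°
LOC-18: φ = +59.42567°, λ = -16.23733°
Δφ = -0.1462°,  Δλ = -3.7978°
a = sin²(Δφ/2) + cos φ₁ cos φ₂ sin²(Δλ/2) = 0.000284
c = 2·arcsin(√a) = 0.033735 rad = 1.9329°
d = R·c = 6371 × 0.033735 = 214.9 km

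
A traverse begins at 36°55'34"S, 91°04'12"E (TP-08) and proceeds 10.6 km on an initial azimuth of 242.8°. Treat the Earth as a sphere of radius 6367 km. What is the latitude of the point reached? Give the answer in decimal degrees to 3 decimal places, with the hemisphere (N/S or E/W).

TP-08: φ = -36.92611°, λ = +91.07000°
δ = d/R = 10.6/6367 = 0.001665 rad
φ₂ = arcsin(sin φ₁ cos δ + cos φ₁ sin δ cos θ)
   = arcsin(-0.60078·1.00000 + 0.79941·0.00166·-0.45710) = -36.96967°
λ₂ = λ₁ + atan2(sin θ sin δ cos φ₁, cos δ − sin φ₁ sin φ₂) = 90.96381°

36.970°S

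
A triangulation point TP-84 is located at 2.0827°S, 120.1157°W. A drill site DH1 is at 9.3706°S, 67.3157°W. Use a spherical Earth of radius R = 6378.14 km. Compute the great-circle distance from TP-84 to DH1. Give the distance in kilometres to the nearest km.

Δφ = -7.2879°,  Δλ = 52.8000°
a = sin²(Δφ/2) + cos φ₁ cos φ₂ sin²(Δλ/2) = 0.198973
c = 2·arcsin(√a) = 0.924725 rad = 52.9828°
d = R·c = 6378.14 × 0.924725 = 5898.0 km

5898 km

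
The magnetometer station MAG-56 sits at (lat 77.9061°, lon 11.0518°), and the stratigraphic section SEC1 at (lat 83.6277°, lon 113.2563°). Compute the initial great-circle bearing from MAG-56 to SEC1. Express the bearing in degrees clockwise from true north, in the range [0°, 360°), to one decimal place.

Δλ = 102.2045°
y = sin Δλ · cos φ₂ = 0.108480
x = cos φ₁ sin φ₂ − sin φ₁ cos φ₂ cos Δλ = 0.231162
θ = atan2(y, x) = 25.1398° → 25.1398° (mod 360°)

25.1°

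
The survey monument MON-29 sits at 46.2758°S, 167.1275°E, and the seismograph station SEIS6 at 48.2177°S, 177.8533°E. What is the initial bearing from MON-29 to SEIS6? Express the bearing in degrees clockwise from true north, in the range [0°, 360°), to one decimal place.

108.8°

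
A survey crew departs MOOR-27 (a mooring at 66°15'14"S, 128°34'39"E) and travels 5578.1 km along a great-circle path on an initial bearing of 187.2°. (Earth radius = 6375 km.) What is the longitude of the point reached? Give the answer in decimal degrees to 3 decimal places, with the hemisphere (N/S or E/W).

MOOR-27: φ = -66.25389°, λ = +128.57750°
δ = d/R = 5578.1/6375 = 0.874996 rad
φ₂ = arcsin(sin φ₁ cos δ + cos φ₁ sin δ cos θ)
   = arcsin(-0.91534·0.64100 + 0.40268·0.76754·-0.99211) = -63.30005°
λ₂ = λ₁ + atan2(sin θ sin δ cos φ₁, cos δ − sin φ₁ sin φ₂) = -39.05985°

39.060°W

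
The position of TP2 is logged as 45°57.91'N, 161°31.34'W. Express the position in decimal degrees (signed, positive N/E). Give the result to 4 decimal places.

lat: 45.9652° N → +45.9652°
lon: 161.5223° W → -161.5223°

+45.9652°, -161.5223°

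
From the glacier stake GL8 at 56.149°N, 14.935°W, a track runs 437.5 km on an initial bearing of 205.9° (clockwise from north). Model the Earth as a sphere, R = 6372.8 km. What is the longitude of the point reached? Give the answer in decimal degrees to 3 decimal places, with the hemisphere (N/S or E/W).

17.761°W

δ = d/R = 437.5/6372.8 = 0.068651 rad
φ₂ = arcsin(sin φ₁ cos δ + cos φ₁ sin δ cos θ)
   = arcsin(0.83049·0.99764 + 0.55704·0.06860·-0.89956) = 52.57595°
λ₂ = λ₁ + atan2(sin θ sin δ cos φ₁, cos δ − sin φ₁ sin φ₂) = -17.76114°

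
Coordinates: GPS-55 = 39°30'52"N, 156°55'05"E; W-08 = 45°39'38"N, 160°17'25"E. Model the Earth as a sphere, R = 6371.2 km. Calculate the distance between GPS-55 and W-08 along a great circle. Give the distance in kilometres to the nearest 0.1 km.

GPS-55: φ = +39.51444°, λ = +156.91806°
W-08: φ = +45.66056°, λ = +160.29028°
Δφ = 6.1461°,  Δλ = 3.3722°
a = sin²(Δφ/2) + cos φ₁ cos φ₂ sin²(Δλ/2) = 0.003341
c = 2·arcsin(√a) = 0.115663 rad = 6.6270°
d = R·c = 6371.2 × 0.115663 = 736.9 km

736.9 km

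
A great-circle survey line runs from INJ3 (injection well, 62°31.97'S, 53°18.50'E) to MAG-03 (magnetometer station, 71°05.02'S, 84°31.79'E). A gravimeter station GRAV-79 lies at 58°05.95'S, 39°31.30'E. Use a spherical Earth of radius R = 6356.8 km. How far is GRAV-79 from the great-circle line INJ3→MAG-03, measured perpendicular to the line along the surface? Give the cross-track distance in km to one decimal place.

INJ3: φ = -62.53283°, λ = +53.30833°
MAG-03: φ = -71.08367°, λ = +84.52983°
GRAV-79: φ = -58.09917°, λ = +39.52167°
δ₁₃ = central angle INJ3→GRAV-79 = 0.141644 rad  (haversine)
θ₁₃ = bearing INJ3→GRAV-79 = 296.866°,  θ₁₂ = bearing INJ3→MAG-03 = 138.561°
dₓₜ = R·arcsin(sin δ₁₃ · sin(θ₁₃ − θ₁₂)) = 6356.8·arcsin(0.14117·sin(158.305°)) = 331.889 km
|dₓₜ| = 331.889 km

331.9 km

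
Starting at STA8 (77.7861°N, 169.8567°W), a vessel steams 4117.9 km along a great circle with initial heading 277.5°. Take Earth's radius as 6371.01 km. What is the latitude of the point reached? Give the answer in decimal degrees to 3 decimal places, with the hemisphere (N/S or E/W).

52.830°N

δ = d/R = 4117.9/6371.01 = 0.646350 rad
φ₂ = arcsin(sin φ₁ cos δ + cos φ₁ sin δ cos θ)
   = arcsin(0.97736·0.79829 + 0.21156·0.60228·0.13053) = 52.83030°
λ₂ = λ₁ + atan2(sin θ sin δ cos φ₁, cos δ − sin φ₁ sin φ₂) = 108.90714°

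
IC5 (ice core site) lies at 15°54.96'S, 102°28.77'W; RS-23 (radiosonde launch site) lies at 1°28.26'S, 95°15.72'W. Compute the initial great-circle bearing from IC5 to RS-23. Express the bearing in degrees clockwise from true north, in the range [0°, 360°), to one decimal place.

26.9°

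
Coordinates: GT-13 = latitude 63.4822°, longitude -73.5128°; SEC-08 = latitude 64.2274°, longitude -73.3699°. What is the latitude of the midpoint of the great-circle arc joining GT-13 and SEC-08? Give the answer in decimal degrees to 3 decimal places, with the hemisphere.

Bx = cos φ₂ cos Δλ = 0.434799,  By = cos φ₂ sin Δλ = 0.001084
φₘ = atan2(sin φ₁ + sin φ₂, √((cos φ₁ + Bx)² + By²)) = 63.85482°
λₘ = λ₁ + atan2(By, cos φ₁ + Bx) = -73.44230°

63.855°N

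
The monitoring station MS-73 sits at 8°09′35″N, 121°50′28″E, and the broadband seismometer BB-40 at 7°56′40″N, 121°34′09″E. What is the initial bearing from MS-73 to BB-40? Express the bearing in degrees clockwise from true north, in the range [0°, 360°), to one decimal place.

231.4°

MS-73: φ = +8.15972°, λ = +121.84111°
BB-40: φ = +7.94444°, λ = +121.56917°
Δλ = -0.2719°
y = sin Δλ · cos φ₂ = -0.004701
x = cos φ₁ sin φ₂ − sin φ₁ cos φ₂ cos Δλ = -0.003756
θ = atan2(y, x) = -128.6234° → 231.3766° (mod 360°)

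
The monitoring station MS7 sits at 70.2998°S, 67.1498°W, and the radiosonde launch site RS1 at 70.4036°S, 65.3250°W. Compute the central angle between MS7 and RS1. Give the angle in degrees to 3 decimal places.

0.622°

Δφ = -0.1038°,  Δλ = 1.8248°
a = sin²(Δφ/2) + cos φ₁ cos φ₂ sin²(Δλ/2) = 0.000029
c = 2·arcsin(√a) = 0.010861 rad = 0.6223°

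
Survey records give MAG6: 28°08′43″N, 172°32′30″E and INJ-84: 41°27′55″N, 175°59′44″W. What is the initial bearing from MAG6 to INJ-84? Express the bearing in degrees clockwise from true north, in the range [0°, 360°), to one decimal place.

32.1°

MAG6: φ = +28.14528°, λ = +172.54167°
INJ-84: φ = +41.46528°, λ = -175.99556°
Δλ = 11.4628°
y = sin Δλ · cos φ₂ = 0.148921
x = cos φ₁ sin φ₂ − sin φ₁ cos φ₂ cos Δλ = 0.237440
θ = atan2(y, x) = 32.0957° → 32.0957° (mod 360°)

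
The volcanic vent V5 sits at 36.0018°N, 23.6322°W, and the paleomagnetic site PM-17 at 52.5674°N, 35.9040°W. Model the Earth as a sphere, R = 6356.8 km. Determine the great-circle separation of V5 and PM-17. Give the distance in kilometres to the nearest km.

Δφ = 16.5656°,  Δλ = -12.2718°
a = sin²(Δφ/2) + cos φ₁ cos φ₂ sin²(Δλ/2) = 0.026371
c = 2·arcsin(√a) = 0.326228 rad = 18.6915°
d = R·c = 6356.8 × 0.326228 = 2073.8 km

2074 km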